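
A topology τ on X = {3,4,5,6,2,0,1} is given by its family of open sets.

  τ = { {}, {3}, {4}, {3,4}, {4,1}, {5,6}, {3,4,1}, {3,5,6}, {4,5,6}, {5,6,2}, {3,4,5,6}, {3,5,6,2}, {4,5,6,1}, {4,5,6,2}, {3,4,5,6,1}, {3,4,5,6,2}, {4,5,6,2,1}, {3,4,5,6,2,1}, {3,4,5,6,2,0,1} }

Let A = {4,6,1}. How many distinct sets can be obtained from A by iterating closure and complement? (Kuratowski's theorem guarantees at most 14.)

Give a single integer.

10

closure: X∖int(X∖A) = X∖{3} = {4,5,6,2,0,1}
Let k=closure and c=complement:
  1. A     = {4,6,1}
  2. kA    = {4,5,6,2,0,1}
  3. cA    = {3,5,2,0}
  4. ckA   = {3}
  5. kcA   = {3,5,6,2,0}
  6. kckA  = {3,0}
  7. ckcA  = {4,1}
  8. ckckA = {4,5,6,2,1}
  9. kckcA = {4,0,1}
  10. ckckcA = {3,5,6,2}
— saturated at 10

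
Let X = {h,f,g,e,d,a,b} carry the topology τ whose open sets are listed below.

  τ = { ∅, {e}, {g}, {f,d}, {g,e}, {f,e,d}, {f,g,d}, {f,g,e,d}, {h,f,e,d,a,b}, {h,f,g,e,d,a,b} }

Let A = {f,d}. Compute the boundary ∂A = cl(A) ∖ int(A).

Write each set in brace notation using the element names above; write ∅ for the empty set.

{h,a,b}

opens ⊆ A: ∅, {f,d}; union → int = {f,d}
complement {h,g,e,a,b}; its interior {g,e}; cl(A) = X∖{g,e} = {h,f,d,a,b}
boundary = {h,f,d,a,b} ∖ {f,d} = {h,a,b}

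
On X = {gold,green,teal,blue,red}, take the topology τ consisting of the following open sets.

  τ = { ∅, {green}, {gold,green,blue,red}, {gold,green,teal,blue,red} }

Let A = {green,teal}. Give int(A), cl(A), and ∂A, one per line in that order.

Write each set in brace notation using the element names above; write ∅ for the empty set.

int(A) = {green}
cl(A)  = {gold,green,teal,blue,red}
∂A     = {gold,teal,blue,red}

opens ⊆ A: ∅, {green}; union → int = {green}
complement {gold,blue,red}; its interior ∅; cl(A) = X∖∅ = {gold,green,teal,blue,red}
boundary = {gold,green,teal,blue,red} ∖ {green} = {gold,teal,blue,red}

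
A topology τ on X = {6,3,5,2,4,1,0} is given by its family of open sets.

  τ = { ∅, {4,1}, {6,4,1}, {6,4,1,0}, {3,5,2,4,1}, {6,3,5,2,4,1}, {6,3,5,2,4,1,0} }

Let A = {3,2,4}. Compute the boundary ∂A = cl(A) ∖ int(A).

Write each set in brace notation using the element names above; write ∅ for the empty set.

open subsets of A: ∅; so int(A) = ∅
closure: X∖int(X∖A) = X∖∅ = {6,3,5,2,4,1,0}
∂A = {6,3,5,2,4,1,0} minus ∅ = {6,3,5,2,4,1,0}

{6,3,5,2,4,1,0}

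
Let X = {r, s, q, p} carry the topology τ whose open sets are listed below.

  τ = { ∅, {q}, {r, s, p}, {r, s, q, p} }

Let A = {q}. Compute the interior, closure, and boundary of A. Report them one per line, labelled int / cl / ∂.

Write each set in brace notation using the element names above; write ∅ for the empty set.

interior: largest open inside A is {q} (from ∅, {q})
cl via duality: int({r, s, p}) = {r, s, p}, so X∖{r, s, p} = {q}
cl∖int = ∅

int(A) = {q}
cl(A)  = {q}
∂A     = ∅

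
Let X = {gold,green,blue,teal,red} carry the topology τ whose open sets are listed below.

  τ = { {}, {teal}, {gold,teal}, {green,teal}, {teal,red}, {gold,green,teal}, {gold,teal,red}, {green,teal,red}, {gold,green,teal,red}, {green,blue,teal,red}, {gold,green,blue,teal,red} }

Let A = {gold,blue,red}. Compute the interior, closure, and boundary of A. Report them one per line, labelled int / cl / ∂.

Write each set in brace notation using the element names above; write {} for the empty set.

U open, U⊆A: {}. int(A) = ⋃ = {}
X∖A={green,teal}, int(X∖A)={green,teal}, hence cl(A)={gold,blue,red}
∂A: remove int from cl → {gold,blue,red}

int(A) = {}
cl(A)  = {gold,blue,red}
∂A     = {gold,blue,red}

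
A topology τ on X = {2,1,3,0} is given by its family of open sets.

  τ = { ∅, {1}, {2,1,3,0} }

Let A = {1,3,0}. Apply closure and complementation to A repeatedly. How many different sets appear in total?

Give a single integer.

6

closure: X∖int(X∖A) = X∖∅ = {2,1,3,0}
Let k=closure and c=complement:
  1. A     = {1,3,0}
  2. kA    = {2,1,3,0}
  3. cA    = {2}
  4. ckA   = ∅
  5. kcA   = {2,3,0}
  6. ckcA  = {1}
— saturated at 6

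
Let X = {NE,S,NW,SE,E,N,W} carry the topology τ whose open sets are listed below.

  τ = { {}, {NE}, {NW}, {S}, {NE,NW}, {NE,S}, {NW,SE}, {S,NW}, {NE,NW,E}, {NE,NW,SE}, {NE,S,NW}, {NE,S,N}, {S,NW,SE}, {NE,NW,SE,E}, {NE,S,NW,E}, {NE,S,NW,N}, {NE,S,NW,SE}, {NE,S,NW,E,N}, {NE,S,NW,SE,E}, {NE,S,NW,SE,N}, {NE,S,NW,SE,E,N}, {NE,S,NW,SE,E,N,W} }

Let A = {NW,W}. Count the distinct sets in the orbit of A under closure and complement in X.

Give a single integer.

X∖A={NE,S,SE,E,N}, int(X∖A)={NE,S,N}, hence cl(A)={NW,SE,E,W}
Orbit (k=closure, c=complement):
  1. A     = {NW,W}
  2. kA    = {NW,SE,E,W}
  3. cA    = {NE,S,SE,E,N}
  4. ckA   = {NE,S,N}
  5. kcA   = {NE,S,SE,E,N,W}
  6. kckA  = {NE,S,E,N,W}
  7. ckcA  = {NW}
  8. ckckA = {NW,SE}
(closed under both — stop)

8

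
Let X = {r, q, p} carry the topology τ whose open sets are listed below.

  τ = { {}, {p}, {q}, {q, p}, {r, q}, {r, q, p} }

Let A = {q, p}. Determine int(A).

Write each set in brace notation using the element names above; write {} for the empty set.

interior: largest open inside A is {q, p} (from {}, {q}, {p}, {q, p})

{q, p}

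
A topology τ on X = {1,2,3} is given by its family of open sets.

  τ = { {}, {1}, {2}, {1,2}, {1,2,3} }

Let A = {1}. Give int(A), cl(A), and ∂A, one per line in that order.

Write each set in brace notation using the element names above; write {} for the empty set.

int(A) = {1}
cl(A)  = {1,3}
∂A     = {3}

open subsets of A: {}, {1}; so int(A) = {1}
closure: X∖int(X∖A) = X∖{2} = {1,3}
∂A = {1,3} minus {1} = {3}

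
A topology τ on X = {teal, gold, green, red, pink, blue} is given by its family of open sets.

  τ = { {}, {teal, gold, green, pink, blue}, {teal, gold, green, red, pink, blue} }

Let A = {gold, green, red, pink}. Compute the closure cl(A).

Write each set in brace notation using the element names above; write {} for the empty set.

{teal, gold, green, red, pink, blue}

cl via duality: int({teal, blue}) = {}, so X∖{} = {teal, gold, green, red, pink, blue}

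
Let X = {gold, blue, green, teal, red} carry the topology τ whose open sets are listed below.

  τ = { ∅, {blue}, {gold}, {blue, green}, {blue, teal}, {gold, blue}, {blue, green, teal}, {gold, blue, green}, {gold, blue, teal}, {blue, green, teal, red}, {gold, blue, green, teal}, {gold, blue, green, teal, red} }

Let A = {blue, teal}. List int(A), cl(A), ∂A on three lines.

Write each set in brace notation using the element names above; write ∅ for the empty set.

int(A) = {blue, teal}
cl(A)  = {blue, green, teal, red}
∂A     = {green, red}

opens ⊆ A: ∅, {blue}, {blue, teal}; union → int = {blue, teal}
complement {gold, green, red}; its interior {gold}; cl(A) = X∖{gold} = {blue, green, teal, red}
boundary = {blue, green, teal, red} ∖ {blue, teal} = {green, red}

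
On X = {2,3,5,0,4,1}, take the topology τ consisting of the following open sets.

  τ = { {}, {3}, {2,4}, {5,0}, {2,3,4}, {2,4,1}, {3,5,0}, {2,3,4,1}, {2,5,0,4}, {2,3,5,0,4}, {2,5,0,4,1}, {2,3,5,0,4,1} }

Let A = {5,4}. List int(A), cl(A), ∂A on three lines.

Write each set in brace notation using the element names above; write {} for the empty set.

int(A) = {}
cl(A)  = {2,5,0,4,1}
∂A     = {2,5,0,4,1}

open subsets of A: {}; so int(A) = {}
closure: X∖int(X∖A) = X∖{3} = {2,5,0,4,1}
∂A = {2,5,0,4,1} minus {} = {2,5,0,4,1}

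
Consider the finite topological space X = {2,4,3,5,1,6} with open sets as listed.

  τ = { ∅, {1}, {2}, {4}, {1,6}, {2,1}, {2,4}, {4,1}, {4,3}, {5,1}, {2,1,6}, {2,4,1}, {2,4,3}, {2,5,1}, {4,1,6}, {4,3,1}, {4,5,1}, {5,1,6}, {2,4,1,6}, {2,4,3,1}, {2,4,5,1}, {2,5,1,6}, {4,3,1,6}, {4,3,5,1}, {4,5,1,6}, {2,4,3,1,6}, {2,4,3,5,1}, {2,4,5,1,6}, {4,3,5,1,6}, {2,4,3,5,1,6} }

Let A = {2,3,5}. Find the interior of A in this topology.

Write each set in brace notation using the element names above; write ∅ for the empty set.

{2}

interior: largest open inside A is {2} (from ∅, {2})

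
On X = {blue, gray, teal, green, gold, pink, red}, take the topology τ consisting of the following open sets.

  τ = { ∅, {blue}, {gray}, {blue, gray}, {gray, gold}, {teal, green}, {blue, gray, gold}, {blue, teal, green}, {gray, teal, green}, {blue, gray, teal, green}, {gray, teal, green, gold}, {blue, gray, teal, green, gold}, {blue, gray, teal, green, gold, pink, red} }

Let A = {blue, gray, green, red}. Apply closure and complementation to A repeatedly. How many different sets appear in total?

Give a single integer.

cl via duality: int({teal, gold, pink}) = ∅, so X∖∅ = {blue, gray, teal, green, gold, pink, red}
Write k for closure, c for complement:
  1. A     = {blue, gray, green, red}
  2. kA    = {blue, gray, teal, green, gold, pink, red}
  3. cA    = {teal, gold, pink}
  4. ckA   = ∅
  5. kcA   = {teal, green, gold, pink, red}
  6. ckcA  = {blue, gray}
  7. kckcA = {blue, gray, gold, pink, red}
  8. ckckcA = {teal, green}
  9. kckckcA = {teal, green, pink, red}
  10. ckckckcA = {blue, gray, gold}
applying k or c yields no new set

10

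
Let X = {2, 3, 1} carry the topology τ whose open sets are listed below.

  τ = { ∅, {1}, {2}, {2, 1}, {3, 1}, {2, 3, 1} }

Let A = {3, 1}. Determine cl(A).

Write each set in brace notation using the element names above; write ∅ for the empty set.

closure: X∖int(X∖A) = X∖{2} = {3, 1}

{3, 1}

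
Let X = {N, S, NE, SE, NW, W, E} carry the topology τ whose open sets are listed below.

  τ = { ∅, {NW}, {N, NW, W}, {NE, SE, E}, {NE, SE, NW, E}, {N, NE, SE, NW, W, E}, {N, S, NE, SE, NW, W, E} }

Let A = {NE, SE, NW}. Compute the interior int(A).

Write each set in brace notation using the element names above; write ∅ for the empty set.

{NW}

U open, U⊆A: ∅, {NW}. int(A) = ⋃ = {NW}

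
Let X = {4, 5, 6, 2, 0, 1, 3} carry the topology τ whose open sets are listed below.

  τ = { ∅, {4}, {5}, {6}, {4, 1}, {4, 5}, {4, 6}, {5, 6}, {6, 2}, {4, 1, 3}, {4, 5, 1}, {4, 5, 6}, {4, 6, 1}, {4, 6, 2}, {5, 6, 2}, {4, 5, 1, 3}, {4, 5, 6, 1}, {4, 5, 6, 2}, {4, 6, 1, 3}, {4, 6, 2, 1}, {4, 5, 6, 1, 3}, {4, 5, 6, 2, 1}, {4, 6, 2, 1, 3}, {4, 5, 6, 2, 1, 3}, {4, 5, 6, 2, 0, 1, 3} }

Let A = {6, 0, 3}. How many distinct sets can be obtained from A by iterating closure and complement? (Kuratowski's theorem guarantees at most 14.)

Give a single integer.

10

X∖A={4, 5, 2, 1}, int(X∖A)={4, 5, 1}, hence cl(A)={6, 2, 0, 3}
Orbit (k=closure, c=complement):
  1. A     = {6, 0, 3}
  2. kA    = {6, 2, 0, 3}
  3. cA    = {4, 5, 2, 1}
  4. ckA   = {4, 5, 1}
  5. kcA   = {4, 5, 2, 0, 1, 3}
  6. kckA  = {4, 5, 0, 1, 3}
  7. ckcA  = {6}
  8. ckckA = {6, 2}
  9. kckcA = {6, 2, 0}
  10. ckckcA = {4, 5, 1, 3}
(closed under both — stop)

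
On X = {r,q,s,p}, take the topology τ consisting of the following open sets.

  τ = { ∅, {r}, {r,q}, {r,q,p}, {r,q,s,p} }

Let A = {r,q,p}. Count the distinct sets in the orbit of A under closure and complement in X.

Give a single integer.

4

X∖A={s}, int(X∖A)=∅, hence cl(A)={r,q,s,p}
Orbit (k=closure, c=complement):
  1. A     = {r,q,p}
  2. kA    = {r,q,s,p}
  3. cA    = {s}
  4. ckA   = ∅
(closed under both — stop)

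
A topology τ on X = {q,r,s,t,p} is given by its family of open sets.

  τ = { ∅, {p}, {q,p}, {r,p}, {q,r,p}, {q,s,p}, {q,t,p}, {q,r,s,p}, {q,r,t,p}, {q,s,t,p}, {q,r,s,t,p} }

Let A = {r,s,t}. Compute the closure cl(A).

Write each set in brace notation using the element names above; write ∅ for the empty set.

{r,s,t}

X∖A={q,p}, int(X∖A)={q,p}, hence cl(A)={r,s,t}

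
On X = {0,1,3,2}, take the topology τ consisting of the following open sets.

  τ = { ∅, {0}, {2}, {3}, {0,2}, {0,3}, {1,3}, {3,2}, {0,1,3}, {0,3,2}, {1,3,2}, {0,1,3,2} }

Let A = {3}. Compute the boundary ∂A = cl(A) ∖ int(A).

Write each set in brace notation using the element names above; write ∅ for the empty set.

{1}

interior: largest open inside A is {3} (from ∅, {3})
cl via duality: int({0,1,2}) = {0,2}, so X∖{0,2} = {1,3}
cl∖int = {1}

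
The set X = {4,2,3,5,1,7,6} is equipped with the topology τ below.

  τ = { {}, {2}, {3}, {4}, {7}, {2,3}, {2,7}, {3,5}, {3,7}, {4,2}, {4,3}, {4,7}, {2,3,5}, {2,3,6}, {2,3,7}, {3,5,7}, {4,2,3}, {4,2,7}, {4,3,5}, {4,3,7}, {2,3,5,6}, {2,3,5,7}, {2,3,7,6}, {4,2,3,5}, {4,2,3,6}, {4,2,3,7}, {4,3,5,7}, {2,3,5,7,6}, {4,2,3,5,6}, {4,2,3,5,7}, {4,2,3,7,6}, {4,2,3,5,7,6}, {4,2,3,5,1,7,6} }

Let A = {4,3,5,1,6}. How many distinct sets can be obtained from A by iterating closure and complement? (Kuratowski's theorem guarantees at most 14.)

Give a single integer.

4

X∖A={2,7}, int(X∖A)={2,7}, hence cl(A)={4,3,5,1,6}
Orbit (k=closure, c=complement):
  1. A     = {4,3,5,1,6}
  2. cA    = {2,7}
  3. kcA   = {2,1,7,6}
  4. ckcA  = {4,3,5}
(closed under both — stop)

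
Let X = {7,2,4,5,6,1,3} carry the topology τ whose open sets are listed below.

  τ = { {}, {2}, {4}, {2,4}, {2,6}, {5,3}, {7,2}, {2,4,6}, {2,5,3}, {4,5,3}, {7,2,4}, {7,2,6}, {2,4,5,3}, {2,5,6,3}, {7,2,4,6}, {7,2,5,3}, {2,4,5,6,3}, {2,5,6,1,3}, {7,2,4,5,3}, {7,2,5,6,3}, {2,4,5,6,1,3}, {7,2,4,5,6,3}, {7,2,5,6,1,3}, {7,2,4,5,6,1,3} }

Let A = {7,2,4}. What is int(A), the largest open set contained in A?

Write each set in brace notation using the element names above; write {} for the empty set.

{7,2,4}

opens ⊆ A: {}, {4}, {2}, {7,2}, {2,4}, {7,2,4}; union → int = {7,2,4}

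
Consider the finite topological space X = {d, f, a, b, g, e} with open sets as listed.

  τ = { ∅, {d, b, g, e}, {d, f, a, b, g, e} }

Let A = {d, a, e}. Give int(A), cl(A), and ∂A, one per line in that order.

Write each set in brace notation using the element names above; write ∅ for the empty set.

int(A) = ∅
cl(A)  = {d, f, a, b, g, e}
∂A     = {d, f, a, b, g, e}

opens ⊆ A: ∅; union → int = ∅
complement {f, b, g}; its interior ∅; cl(A) = X∖∅ = {d, f, a, b, g, e}
boundary = {d, f, a, b, g, e} ∖ ∅ = {d, f, a, b, g, e}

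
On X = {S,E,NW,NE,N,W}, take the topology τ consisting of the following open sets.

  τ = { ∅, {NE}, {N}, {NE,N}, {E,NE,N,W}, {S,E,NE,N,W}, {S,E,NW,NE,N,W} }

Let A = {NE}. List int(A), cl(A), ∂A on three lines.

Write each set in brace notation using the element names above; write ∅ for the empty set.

U open, U⊆A: ∅, {NE}. int(A) = ⋃ = {NE}
X∖A={S,E,NW,N,W}, int(X∖A)={N}, hence cl(A)={S,E,NW,NE,W}
∂A: remove int from cl → {S,E,NW,W}

int(A) = {NE}
cl(A)  = {S,E,NW,NE,W}
∂A     = {S,E,NW,W}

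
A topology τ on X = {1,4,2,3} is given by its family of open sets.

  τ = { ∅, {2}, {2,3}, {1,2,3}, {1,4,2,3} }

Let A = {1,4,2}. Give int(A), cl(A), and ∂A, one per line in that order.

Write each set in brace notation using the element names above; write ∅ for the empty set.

U open, U⊆A: ∅, {2}. int(A) = ⋃ = {2}
X∖A={3}, int(X∖A)=∅, hence cl(A)={1,4,2,3}
∂A: remove int from cl → {1,4,3}

int(A) = {2}
cl(A)  = {1,4,2,3}
∂A     = {1,4,3}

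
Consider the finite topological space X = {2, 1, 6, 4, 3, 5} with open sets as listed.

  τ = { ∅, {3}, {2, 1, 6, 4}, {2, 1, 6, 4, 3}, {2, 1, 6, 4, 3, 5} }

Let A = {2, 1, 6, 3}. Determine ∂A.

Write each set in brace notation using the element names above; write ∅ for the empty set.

open subsets of A: ∅, {3}; so int(A) = {3}
closure: X∖int(X∖A) = X∖∅ = {2, 1, 6, 4, 3, 5}
∂A = {2, 1, 6, 4, 3, 5} minus {3} = {2, 1, 6, 4, 5}

{2, 1, 6, 4, 5}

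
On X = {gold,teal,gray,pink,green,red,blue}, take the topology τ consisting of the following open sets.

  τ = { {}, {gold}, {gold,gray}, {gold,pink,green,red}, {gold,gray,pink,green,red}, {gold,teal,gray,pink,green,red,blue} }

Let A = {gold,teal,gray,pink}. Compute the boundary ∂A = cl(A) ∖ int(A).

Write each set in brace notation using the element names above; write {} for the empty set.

{teal,pink,green,red,blue}

open subsets of A: {}, {gold}, {gold,gray}; so int(A) = {gold,gray}
closure: X∖int(X∖A) = X∖{} = {gold,teal,gray,pink,green,red,blue}
∂A = {gold,teal,gray,pink,green,red,blue} minus {gold,gray} = {teal,pink,green,red,blue}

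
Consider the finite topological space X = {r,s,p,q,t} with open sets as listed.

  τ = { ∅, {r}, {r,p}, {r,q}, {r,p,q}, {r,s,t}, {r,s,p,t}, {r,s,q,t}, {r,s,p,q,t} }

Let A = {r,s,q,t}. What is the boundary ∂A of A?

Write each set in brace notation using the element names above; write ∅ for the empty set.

interior: largest open inside A is {r,s,q,t} (from ∅, {r}, {r,q}, {r,s,t}, {r,s,q,t})
cl via duality: int({p}) = ∅, so X∖∅ = {r,s,p,q,t}
cl∖int = {p}

{p}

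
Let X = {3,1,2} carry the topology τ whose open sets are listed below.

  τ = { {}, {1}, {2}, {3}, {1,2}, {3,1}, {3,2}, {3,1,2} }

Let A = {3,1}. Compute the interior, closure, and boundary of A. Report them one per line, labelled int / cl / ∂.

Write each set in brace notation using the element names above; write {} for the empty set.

interior: largest open inside A is {3,1} (from {}, {3}, {1}, {3,1})
cl via duality: int({2}) = {2}, so X∖{2} = {3,1}
cl∖int = {}

int(A) = {3,1}
cl(A)  = {3,1}
∂A     = {}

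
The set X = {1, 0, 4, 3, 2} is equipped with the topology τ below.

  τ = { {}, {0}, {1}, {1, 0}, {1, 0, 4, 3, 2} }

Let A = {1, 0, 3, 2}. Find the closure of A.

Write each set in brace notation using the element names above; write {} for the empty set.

complement {4}; its interior {}; cl(A) = X∖{} = {1, 0, 4, 3, 2}

{1, 0, 4, 3, 2}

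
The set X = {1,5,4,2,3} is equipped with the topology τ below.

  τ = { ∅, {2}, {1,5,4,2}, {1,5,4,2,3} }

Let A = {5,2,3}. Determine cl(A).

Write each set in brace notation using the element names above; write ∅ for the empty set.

cl via duality: int({1,4}) = ∅, so X∖∅ = {1,5,4,2,3}

{1,5,4,2,3}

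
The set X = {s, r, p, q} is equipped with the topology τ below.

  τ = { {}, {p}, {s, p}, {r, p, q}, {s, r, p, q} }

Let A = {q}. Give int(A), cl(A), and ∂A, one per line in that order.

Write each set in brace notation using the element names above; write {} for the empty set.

opens ⊆ A: {}; union → int = {}
complement {s, r, p}; its interior {s, p}; cl(A) = X∖{s, p} = {r, q}
boundary = {r, q} ∖ {} = {r, q}

int(A) = {}
cl(A)  = {r, q}
∂A     = {r, q}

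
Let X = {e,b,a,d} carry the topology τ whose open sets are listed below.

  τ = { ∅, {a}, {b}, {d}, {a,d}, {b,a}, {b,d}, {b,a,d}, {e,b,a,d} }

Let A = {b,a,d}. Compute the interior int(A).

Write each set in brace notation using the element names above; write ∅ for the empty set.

{b,a,d}

interior: largest open inside A is {b,a,d} (from ∅, {b}, {d}, {a}, {b,a}, {a,d}, {b,d}, {b,a,d})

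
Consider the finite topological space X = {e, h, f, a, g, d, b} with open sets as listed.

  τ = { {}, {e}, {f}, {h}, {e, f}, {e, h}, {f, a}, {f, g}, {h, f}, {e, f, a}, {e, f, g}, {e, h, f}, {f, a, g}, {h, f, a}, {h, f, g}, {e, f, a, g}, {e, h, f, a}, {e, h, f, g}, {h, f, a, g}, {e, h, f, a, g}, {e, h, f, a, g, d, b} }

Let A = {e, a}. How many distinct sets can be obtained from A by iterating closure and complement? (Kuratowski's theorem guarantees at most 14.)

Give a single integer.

X∖A={h, f, g, d, b}, int(X∖A)={h, f, g}, hence cl(A)={e, a, d, b}
Orbit (k=closure, c=complement):
  1. A     = {e, a}
  2. kA    = {e, a, d, b}
  3. cA    = {h, f, g, d, b}
  4. ckA   = {h, f, g}
  5. kcA   = {h, f, a, g, d, b}
  6. ckcA  = {e}
  7. kckcA = {e, d, b}
  8. ckckcA = {h, f, a, g}
(closed under both — stop)

8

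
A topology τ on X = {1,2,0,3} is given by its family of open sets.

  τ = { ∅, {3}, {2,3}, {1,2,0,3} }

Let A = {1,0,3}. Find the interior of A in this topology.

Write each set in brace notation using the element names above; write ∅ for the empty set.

{3}

U open, U⊆A: ∅, {3}. int(A) = ⋃ = {3}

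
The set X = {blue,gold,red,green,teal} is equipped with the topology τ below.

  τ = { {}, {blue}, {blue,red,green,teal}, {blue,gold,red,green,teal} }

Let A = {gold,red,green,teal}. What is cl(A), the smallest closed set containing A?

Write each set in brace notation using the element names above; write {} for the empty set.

cl via duality: int({blue}) = {blue}, so X∖{blue} = {gold,red,green,teal}

{gold,red,green,teal}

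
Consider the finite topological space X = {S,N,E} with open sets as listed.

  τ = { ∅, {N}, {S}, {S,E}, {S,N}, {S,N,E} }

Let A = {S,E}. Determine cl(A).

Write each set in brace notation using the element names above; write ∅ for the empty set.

{S,E}

closure: X∖int(X∖A) = X∖{N} = {S,E}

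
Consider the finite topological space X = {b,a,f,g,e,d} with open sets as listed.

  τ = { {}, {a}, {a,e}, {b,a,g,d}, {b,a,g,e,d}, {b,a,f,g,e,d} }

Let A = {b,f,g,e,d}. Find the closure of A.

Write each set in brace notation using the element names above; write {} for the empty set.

{b,f,g,e,d}

complement {a}; its interior {a}; cl(A) = X∖{a} = {b,f,g,e,d}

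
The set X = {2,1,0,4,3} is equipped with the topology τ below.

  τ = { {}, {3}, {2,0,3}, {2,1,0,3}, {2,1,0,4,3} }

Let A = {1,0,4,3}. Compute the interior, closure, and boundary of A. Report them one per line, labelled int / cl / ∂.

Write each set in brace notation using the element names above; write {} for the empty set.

opens ⊆ A: {}, {3}; union → int = {3}
complement {2}; its interior {}; cl(A) = X∖{} = {2,1,0,4,3}
boundary = {2,1,0,4,3} ∖ {3} = {2,1,0,4}

int(A) = {3}
cl(A)  = {2,1,0,4,3}
∂A     = {2,1,0,4}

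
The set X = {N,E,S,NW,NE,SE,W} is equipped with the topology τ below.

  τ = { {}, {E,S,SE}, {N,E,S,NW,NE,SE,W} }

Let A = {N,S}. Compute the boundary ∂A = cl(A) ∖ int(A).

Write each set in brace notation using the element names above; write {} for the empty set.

open subsets of A: {}; so int(A) = {}
closure: X∖int(X∖A) = X∖{} = {N,E,S,NW,NE,SE,W}
∂A = {N,E,S,NW,NE,SE,W} minus {} = {N,E,S,NW,NE,SE,W}

{N,E,S,NW,NE,SE,W}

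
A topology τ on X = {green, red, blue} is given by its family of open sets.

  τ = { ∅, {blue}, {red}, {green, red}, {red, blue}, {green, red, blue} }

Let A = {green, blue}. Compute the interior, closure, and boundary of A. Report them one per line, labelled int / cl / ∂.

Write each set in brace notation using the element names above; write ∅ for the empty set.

int(A) = {blue}
cl(A)  = {green, blue}
∂A     = {green}

open subsets of A: ∅, {blue}; so int(A) = {blue}
closure: X∖int(X∖A) = X∖{red} = {green, blue}
∂A = {green, blue} minus {blue} = {green}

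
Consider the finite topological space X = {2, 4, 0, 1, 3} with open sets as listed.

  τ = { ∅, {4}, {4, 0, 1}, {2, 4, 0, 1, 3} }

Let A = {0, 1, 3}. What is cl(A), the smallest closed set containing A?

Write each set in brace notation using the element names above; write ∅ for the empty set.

{2, 0, 1, 3}

cl via duality: int({2, 4}) = {4}, so X∖{4} = {2, 0, 1, 3}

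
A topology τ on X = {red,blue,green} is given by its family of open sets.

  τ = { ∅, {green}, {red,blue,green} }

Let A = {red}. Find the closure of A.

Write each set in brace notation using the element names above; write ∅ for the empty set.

{red,blue}

complement {blue,green}; its interior {green}; cl(A) = X∖{green} = {red,blue}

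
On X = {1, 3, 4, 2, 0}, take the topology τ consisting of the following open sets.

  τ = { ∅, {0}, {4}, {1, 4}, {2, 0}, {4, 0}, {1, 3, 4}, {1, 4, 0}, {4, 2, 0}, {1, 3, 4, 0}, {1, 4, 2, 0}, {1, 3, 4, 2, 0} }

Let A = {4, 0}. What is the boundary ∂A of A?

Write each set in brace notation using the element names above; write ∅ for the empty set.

{1, 3, 2}

interior: largest open inside A is {4, 0} (from ∅, {4}, {0}, {4, 0})
cl via duality: int({1, 3, 2}) = ∅, so X∖∅ = {1, 3, 4, 2, 0}
cl∖int = {1, 3, 2}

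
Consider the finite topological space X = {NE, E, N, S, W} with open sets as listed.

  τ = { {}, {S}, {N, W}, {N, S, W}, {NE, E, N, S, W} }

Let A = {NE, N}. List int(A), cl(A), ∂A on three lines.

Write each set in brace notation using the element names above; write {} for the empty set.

opens ⊆ A: {}; union → int = {}
complement {E, S, W}; its interior {S}; cl(A) = X∖{S} = {NE, E, N, W}
boundary = {NE, E, N, W} ∖ {} = {NE, E, N, W}

int(A) = {}
cl(A)  = {NE, E, N, W}
∂A     = {NE, E, N, W}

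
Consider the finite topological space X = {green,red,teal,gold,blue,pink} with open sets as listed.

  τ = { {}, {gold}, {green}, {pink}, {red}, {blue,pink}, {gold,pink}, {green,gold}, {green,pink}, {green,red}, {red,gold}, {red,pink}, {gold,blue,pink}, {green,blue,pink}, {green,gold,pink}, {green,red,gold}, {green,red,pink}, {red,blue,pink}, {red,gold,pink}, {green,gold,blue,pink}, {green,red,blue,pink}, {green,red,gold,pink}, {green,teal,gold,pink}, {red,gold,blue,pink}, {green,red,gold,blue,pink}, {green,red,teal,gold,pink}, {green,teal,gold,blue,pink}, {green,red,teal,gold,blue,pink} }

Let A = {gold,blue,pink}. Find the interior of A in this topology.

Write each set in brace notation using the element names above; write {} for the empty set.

U open, U⊆A: {}, {gold}, {pink}, {gold,pink}, {blue,pink}, {gold,blue,pink}. int(A) = ⋃ = {gold,blue,pink}

{gold,blue,pink}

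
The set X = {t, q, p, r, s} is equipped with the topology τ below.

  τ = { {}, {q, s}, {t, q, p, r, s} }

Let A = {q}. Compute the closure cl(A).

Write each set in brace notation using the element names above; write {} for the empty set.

closure: X∖int(X∖A) = X∖{} = {t, q, p, r, s}

{t, q, p, r, s}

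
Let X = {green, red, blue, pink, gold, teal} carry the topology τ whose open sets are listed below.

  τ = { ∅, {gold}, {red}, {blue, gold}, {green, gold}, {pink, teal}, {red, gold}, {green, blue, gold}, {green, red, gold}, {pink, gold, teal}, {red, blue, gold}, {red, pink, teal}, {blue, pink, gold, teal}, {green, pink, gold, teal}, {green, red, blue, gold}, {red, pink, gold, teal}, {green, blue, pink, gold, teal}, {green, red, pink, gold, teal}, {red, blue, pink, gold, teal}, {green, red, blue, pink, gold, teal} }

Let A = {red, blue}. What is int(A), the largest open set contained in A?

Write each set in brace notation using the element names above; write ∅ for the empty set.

{red}

U open, U⊆A: ∅, {red}. int(A) = ⋃ = {red}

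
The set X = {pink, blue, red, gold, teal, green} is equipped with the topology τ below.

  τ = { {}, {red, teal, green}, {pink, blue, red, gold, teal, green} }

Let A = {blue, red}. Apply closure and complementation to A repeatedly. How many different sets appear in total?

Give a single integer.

cl via duality: int({pink, gold, teal, green}) = {}, so X∖{} = {pink, blue, red, gold, teal, green}
Write k for closure, c for complement:
  1. A     = {blue, red}
  2. kA    = {pink, blue, red, gold, teal, green}
  3. cA    = {pink, gold, teal, green}
  4. ckA   = {}
applying k or c yields no new set

4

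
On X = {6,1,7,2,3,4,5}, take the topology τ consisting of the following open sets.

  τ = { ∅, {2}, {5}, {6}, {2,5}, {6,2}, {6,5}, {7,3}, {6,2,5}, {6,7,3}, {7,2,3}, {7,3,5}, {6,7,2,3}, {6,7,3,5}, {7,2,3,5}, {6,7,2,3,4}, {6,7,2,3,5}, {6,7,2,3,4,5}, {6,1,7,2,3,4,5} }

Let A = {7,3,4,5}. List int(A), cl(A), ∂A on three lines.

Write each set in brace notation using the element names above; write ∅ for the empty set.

interior: largest open inside A is {7,3,5} (from ∅, {5}, {7,3}, {7,3,5})
cl via duality: int({6,1,2}) = {6,2}, so X∖{6,2} = {1,7,3,4,5}
cl∖int = {1,4}

int(A) = {7,3,5}
cl(A)  = {1,7,3,4,5}
∂A     = {1,4}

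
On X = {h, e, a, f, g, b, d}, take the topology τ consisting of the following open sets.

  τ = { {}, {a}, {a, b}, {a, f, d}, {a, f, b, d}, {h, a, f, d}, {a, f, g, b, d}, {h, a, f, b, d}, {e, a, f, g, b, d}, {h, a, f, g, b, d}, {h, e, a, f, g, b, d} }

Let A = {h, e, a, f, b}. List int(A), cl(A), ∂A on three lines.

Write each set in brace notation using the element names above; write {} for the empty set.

int(A) = {a, b}
cl(A)  = {h, e, a, f, g, b, d}
∂A     = {h, e, f, g, d}

interior: largest open inside A is {a, b} (from {}, {a}, {a, b})
cl via duality: int({g, d}) = {}, so X∖{} = {h, e, a, f, g, b, d}
cl∖int = {h, e, f, g, d}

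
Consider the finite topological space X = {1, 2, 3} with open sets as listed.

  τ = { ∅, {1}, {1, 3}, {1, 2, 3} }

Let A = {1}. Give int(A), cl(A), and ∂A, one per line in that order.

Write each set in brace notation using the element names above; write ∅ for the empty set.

int(A) = {1}
cl(A)  = {1, 2, 3}
∂A     = {2, 3}

opens ⊆ A: ∅, {1}; union → int = {1}
complement {2, 3}; its interior ∅; cl(A) = X∖∅ = {1, 2, 3}
boundary = {1, 2, 3} ∖ {1} = {2, 3}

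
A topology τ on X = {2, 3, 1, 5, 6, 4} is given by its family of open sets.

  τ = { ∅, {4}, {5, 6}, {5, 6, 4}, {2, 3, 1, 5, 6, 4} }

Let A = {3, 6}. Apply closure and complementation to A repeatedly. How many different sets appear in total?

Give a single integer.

8

X∖A={2, 1, 5, 4}, int(X∖A)={4}, hence cl(A)={2, 3, 1, 5, 6}
Orbit (k=closure, c=complement):
  1. A     = {3, 6}
  2. kA    = {2, 3, 1, 5, 6}
  3. cA    = {2, 1, 5, 4}
  4. ckA   = {4}
  5. kcA   = {2, 3, 1, 5, 6, 4}
  6. kckA  = {2, 3, 1, 4}
  7. ckcA  = ∅
  8. ckckA = {5, 6}
(closed under both — stop)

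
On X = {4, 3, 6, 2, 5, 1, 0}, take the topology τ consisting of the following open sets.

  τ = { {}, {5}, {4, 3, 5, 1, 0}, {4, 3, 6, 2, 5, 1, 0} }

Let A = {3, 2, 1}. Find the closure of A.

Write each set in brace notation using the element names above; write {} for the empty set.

closure: X∖int(X∖A) = X∖{5} = {4, 3, 6, 2, 1, 0}

{4, 3, 6, 2, 1, 0}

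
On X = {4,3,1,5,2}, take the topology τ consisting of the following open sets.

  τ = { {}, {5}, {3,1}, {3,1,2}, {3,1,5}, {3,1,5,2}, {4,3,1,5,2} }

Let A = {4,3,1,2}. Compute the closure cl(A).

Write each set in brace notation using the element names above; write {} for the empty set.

X∖A={5}, int(X∖A)={5}, hence cl(A)={4,3,1,2}

{4,3,1,2}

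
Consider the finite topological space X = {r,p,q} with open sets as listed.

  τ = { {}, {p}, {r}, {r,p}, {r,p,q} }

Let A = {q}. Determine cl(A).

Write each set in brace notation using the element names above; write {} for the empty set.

{q}

closure: X∖int(X∖A) = X∖{r,p} = {q}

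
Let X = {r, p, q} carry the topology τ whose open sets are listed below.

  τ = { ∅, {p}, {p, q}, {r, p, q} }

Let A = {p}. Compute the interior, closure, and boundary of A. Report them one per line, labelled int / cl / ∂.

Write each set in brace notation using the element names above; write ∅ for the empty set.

interior: largest open inside A is {p} (from ∅, {p})
cl via duality: int({r, q}) = ∅, so X∖∅ = {r, p, q}
cl∖int = {r, q}

int(A) = {p}
cl(A)  = {r, p, q}
∂A     = {r, q}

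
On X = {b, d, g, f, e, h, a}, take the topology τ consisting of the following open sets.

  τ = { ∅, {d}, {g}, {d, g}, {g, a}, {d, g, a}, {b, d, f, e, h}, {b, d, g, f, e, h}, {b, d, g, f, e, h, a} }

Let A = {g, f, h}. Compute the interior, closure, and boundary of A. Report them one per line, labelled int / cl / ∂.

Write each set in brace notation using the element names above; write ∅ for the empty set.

int(A) = {g}
cl(A)  = {b, g, f, e, h, a}
∂A     = {b, f, e, h, a}

opens ⊆ A: ∅, {g}; union → int = {g}
complement {b, d, e, a}; its interior {d}; cl(A) = X∖{d} = {b, g, f, e, h, a}
boundary = {b, g, f, e, h, a} ∖ {g} = {b, f, e, h, a}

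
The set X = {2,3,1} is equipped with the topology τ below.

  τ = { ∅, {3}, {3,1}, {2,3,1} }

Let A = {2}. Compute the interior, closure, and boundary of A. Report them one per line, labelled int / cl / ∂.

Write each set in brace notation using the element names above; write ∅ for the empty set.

int(A) = ∅
cl(A)  = {2}
∂A     = {2}

open subsets of A: ∅; so int(A) = ∅
closure: X∖int(X∖A) = X∖{3,1} = {2}
∂A = {2} minus ∅ = {2}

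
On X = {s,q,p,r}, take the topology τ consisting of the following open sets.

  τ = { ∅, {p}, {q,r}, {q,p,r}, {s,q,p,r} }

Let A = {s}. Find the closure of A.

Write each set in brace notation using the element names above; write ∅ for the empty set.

{s}

X∖A={q,p,r}, int(X∖A)={q,p,r}, hence cl(A)={s}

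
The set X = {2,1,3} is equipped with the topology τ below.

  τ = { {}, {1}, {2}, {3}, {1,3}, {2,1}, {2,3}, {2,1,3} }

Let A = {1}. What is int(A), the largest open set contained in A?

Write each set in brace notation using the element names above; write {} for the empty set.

interior: largest open inside A is {1} (from {}, {1})

{1}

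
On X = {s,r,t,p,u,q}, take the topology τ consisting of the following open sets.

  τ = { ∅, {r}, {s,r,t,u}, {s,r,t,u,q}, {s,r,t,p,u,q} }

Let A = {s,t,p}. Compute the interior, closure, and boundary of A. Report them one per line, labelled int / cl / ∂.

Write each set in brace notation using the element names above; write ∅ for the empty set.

interior: largest open inside A is ∅ (from ∅)
cl via duality: int({r,u,q}) = {r}, so X∖{r} = {s,t,p,u,q}
cl∖int = {s,t,p,u,q}

int(A) = ∅
cl(A)  = {s,t,p,u,q}
∂A     = {s,t,p,u,q}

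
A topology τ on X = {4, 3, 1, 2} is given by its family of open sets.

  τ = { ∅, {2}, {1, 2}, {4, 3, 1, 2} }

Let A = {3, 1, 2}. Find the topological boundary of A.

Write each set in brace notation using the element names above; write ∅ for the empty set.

{4, 3}

interior: largest open inside A is {1, 2} (from ∅, {2}, {1, 2})
cl via duality: int({4}) = ∅, so X∖∅ = {4, 3, 1, 2}
cl∖int = {4, 3}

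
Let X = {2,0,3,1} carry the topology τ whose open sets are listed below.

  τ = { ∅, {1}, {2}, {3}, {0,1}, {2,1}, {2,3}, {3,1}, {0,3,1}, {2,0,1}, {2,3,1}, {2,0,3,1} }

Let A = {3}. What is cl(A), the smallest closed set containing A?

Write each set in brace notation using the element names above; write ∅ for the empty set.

cl via duality: int({2,0,1}) = {2,0,1}, so X∖{2,0,1} = {3}

{3}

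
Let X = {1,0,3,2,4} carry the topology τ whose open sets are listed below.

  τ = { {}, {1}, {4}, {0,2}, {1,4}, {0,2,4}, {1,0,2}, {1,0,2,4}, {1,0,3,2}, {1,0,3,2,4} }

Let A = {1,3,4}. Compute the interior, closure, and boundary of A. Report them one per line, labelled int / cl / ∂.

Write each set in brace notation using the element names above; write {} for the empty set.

int(A) = {1,4}
cl(A)  = {1,3,4}
∂A     = {3}

opens ⊆ A: {}, {4}, {1}, {1,4}; union → int = {1,4}
complement {0,2}; its interior {0,2}; cl(A) = X∖{0,2} = {1,3,4}
boundary = {1,3,4} ∖ {1,4} = {3}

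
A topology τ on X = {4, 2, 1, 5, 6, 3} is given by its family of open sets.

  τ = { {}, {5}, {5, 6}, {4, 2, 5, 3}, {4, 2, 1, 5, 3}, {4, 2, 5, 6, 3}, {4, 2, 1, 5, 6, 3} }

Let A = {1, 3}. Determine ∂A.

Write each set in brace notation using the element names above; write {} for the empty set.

{4, 2, 1, 3}

opens ⊆ A: {}; union → int = {}
complement {4, 2, 5, 6}; its interior {5, 6}; cl(A) = X∖{5, 6} = {4, 2, 1, 3}
boundary = {4, 2, 1, 3} ∖ {} = {4, 2, 1, 3}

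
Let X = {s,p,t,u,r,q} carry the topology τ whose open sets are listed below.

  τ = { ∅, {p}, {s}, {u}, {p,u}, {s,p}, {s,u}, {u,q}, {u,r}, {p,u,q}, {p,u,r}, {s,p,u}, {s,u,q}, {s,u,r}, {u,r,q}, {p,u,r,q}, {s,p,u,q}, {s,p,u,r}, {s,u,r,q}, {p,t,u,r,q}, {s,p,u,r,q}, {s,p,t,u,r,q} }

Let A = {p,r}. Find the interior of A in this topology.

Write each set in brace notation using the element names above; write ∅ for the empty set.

opens ⊆ A: ∅, {p}; union → int = {p}

{p}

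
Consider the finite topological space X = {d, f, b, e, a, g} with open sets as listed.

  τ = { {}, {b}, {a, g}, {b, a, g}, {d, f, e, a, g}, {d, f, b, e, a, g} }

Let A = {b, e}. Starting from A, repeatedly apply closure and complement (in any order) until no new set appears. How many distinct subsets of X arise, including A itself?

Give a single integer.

X∖A={d, f, a, g}, int(X∖A)={a, g}, hence cl(A)={d, f, b, e}
Orbit (k=closure, c=complement):
  1. A     = {b, e}
  2. kA    = {d, f, b, e}
  3. cA    = {d, f, a, g}
  4. ckA   = {a, g}
  5. kcA   = {d, f, e, a, g}
  6. ckcA  = {b}
(closed under both — stop)

6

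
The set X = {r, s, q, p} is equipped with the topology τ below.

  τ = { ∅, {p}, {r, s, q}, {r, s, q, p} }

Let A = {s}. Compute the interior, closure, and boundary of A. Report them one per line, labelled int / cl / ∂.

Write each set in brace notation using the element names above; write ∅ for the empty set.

int(A) = ∅
cl(A)  = {r, s, q}
∂A     = {r, s, q}

interior: largest open inside A is ∅ (from ∅)
cl via duality: int({r, q, p}) = {p}, so X∖{p} = {r, s, q}
cl∖int = {r, s, q}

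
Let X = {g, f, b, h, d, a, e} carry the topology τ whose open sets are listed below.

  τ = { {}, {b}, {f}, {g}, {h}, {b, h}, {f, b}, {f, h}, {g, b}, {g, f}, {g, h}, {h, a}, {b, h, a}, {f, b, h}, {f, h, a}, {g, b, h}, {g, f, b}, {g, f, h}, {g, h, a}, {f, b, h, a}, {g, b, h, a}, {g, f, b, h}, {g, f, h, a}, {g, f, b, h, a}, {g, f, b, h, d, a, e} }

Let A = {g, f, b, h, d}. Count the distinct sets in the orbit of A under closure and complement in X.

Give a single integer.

6

cl via duality: int({a, e}) = {}, so X∖{} = {g, f, b, h, d, a, e}
Write k for closure, c for complement:
  1. A     = {g, f, b, h, d}
  2. kA    = {g, f, b, h, d, a, e}
  3. cA    = {a, e}
  4. ckA   = {}
  5. kcA   = {d, a, e}
  6. ckcA  = {g, f, b, h}
applying k or c yields no new set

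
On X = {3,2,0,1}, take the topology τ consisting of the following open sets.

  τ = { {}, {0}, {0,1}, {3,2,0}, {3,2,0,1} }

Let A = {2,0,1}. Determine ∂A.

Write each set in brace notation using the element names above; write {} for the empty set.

open subsets of A: {}, {0}, {0,1}; so int(A) = {0,1}
closure: X∖int(X∖A) = X∖{} = {3,2,0,1}
∂A = {3,2,0,1} minus {0,1} = {3,2}

{3,2}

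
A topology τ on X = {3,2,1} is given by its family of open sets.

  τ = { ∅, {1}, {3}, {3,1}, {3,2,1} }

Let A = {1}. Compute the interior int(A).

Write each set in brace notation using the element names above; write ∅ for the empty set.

{1}

U open, U⊆A: ∅, {1}. int(A) = ⋃ = {1}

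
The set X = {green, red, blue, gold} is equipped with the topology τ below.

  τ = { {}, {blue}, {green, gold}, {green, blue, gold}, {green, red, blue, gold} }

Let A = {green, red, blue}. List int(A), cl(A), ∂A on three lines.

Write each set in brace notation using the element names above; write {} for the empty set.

opens ⊆ A: {}, {blue}; union → int = {blue}
complement {gold}; its interior {}; cl(A) = X∖{} = {green, red, blue, gold}
boundary = {green, red, blue, gold} ∖ {blue} = {green, red, gold}

int(A) = {blue}
cl(A)  = {green, red, blue, gold}
∂A     = {green, red, gold}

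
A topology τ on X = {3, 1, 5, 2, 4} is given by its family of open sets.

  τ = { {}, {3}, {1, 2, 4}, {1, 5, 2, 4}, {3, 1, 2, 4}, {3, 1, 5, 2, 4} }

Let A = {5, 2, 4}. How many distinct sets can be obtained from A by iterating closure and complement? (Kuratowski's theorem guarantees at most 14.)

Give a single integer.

closure: X∖int(X∖A) = X∖{3} = {1, 5, 2, 4}
Let k=closure and c=complement:
  1. A     = {5, 2, 4}
  2. kA    = {1, 5, 2, 4}
  3. cA    = {3, 1}
  4. ckA   = {3}
  5. kcA   = {3, 1, 5, 2, 4}
  6. ckcA  = {}
— saturated at 6

6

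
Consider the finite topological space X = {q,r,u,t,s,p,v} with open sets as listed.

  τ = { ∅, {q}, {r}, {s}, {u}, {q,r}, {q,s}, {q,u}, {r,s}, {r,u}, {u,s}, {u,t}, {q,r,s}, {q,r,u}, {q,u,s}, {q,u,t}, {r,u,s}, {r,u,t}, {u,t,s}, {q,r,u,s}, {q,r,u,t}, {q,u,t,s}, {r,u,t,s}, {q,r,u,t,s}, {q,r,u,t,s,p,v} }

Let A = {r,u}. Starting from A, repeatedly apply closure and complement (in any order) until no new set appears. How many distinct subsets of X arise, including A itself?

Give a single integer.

6

cl via duality: int({q,t,s,p,v}) = {q,s}, so X∖{q,s} = {r,u,t,p,v}
Write k for closure, c for complement:
  1. A     = {r,u}
  2. kA    = {r,u,t,p,v}
  3. cA    = {q,t,s,p,v}
  4. ckA   = {q,s}
  5. kckA  = {q,s,p,v}
  6. ckckA = {r,u,t}
applying k or c yields no new set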